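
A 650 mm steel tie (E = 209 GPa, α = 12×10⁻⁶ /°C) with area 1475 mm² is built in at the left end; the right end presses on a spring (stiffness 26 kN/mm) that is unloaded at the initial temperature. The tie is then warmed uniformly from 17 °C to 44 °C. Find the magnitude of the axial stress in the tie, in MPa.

If the spring were absent the tie would lengthen by αΔT L = 12×10⁻⁶ × 27 × 650 = 0.2106 mm.
Let P be the compressive force at the spring. The tie shortens elastically by PL/(AE) and the spring compresses by P/k; together these equal δ_free.
So P = δ_free / [L/(AE) + 1/k] = 0.2106 / [ 650/(1475×209×10³) + 1/(26×10³) ].
P = 0.2106 / 4.057×10⁻⁵ = 5191 N.
σ = P/A = 5191/1475 = 3.519 MPa.

σ ≈ 3.52 MPa (compressive)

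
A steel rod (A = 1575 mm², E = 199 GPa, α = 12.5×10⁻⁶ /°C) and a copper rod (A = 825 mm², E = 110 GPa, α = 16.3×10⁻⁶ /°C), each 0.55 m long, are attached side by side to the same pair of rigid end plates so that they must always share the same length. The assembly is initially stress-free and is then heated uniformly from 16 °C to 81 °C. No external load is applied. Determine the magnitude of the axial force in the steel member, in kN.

The copper has the larger α, so on heating it would change length more than the steel if both were free. The rigid plates force a common final length, so the copper is put into compression and the steel into tension, with equal and opposite forces P (no external load).
Compatibility of the two members (thermal + elastic change equal): (α₁ − α₂)ΔT = P·[1/(A₁E₁) + 1/(A₂E₂)].
|α₁ − α₂|·ΔT = 3.8×10⁻⁶ × 65 = 0.000247.
1/(A₁E₁) + 1/(A₂E₂) = 1/(1575×199×10³) + 1/(825×110×10³) = 1.421×10⁻⁸ N⁻¹.
So P = 0.000247 / 1.421×10⁻⁸ = 17.38 kN.

P ≈ 17.4 kN (tensile in the steel)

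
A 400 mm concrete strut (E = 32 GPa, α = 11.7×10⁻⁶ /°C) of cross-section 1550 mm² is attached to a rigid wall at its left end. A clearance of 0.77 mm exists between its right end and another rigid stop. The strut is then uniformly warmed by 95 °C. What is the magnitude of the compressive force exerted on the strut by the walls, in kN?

P ≈ 0 kN

If the wall were absent the strut would grow by αΔT L = 11.7×10⁻⁶ × 95 × 400 = 0.4446 mm.
This is smaller than the 0.77 mm clearance, so the strut expands freely without reaching the stop — the stress is zero.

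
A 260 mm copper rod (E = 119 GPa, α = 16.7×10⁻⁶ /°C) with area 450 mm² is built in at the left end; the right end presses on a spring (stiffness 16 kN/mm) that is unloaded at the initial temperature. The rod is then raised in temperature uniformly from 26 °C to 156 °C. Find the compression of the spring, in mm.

δ ≈ 0.524 mm

Free thermal expansion: δ_free = αΔT L = 16.7×10⁻⁶ × 130 × 260 = 0.5645 mm.
With a force P in the spring, the elastic change of the rod is PL/(AE) and that of the spring is P/k; compatibility requires their sum to equal δ_free.
P [ L/(AE) + 1/k ] = δ_free → P [ 260/(450×119×10³) + 1/(16×10³) ] = 0.5645.
P = 0.5645 / 6.736×10⁻⁵ = 8380 N.
Spring compression = P/k = 8380/(16×10³) = 0.5238 mm.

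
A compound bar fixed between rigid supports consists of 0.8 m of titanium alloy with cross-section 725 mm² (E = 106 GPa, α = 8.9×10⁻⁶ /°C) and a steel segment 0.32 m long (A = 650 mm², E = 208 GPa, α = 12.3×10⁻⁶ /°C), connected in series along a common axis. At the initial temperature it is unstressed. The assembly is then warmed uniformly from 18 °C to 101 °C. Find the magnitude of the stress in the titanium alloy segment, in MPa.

σ ≈ 99.1 MPa (compressive)

With the walls removed the bar would change length by δ_free = Σ αᵢΔT Lᵢ = 8.9×10⁻⁶×83×800 + 12.3×10⁻⁶×83×320 = 0.9176 mm.
The rigid supports impose zero overall length change; the single axial force P common to all segments must satisfy P Σ Lᵢ/(AᵢEᵢ) = δ_free.
The series flexibility is Σ Lᵢ/(AᵢEᵢ) = 800/(725×106×10³) + 320/(650×208×10³) = 1.278×10⁻⁵ mm/N.
P = 0.9176 / 1.278×10⁻⁵ = 71820 N = 71.82 kN, compressive.
σ_{titanium alloy} = P / A = 71820 / 725 = 99.06 MPa.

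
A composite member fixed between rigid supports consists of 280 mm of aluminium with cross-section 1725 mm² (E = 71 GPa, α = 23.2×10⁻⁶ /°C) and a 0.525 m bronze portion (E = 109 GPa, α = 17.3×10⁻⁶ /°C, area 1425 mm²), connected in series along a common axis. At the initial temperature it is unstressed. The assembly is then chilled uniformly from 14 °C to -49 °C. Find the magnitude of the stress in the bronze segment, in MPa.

σ ≈ 122 MPa (tensile)

With the walls removed the bar would change length by δ_free = Σ αᵢΔT Lᵢ = 23.2×10⁻⁶×63×280 + 17.3×10⁻⁶×63×525 = 0.9814 mm.
The walls prevent any net length change, so an axial force P (same in every segment) develops. Compatibility: P · Σ Lᵢ/(AᵢEᵢ) = δ_free.
The series flexibility is Σ Lᵢ/(AᵢEᵢ) = 280/(1725×71×10³) + 525/(1425×109×10³) = 5.666×10⁻⁶ mm/N.
P = 0.9814 / 5.666×10⁻⁶ = 173200 N = 173.2 kN, tensile.
σ_{bronze} = P / A = 173200 / 1425 = 121.6 MPa.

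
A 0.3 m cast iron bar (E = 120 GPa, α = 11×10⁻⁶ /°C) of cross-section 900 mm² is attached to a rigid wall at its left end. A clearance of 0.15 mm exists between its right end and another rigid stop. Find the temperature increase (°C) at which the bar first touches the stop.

Contact occurs when the free expansion equals the gap: αΔT L = 0.15 mm.
ΔT = 0.15 / (11×10⁻⁶ × 300) = 45.45 °C.

ΔT ≈ 45.5 °C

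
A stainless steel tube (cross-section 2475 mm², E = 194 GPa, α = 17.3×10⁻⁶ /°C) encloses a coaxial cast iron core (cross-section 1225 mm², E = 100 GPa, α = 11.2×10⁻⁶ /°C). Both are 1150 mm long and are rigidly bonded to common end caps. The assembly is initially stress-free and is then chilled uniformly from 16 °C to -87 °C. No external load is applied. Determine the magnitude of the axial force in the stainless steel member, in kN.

P ≈ 61.3 kN (tensile in the stainless steel)

The stainless steel has the larger α, so on cooling it would change length more than the cast iron if both were free. The rigid plates force a common final length, so the stainless steel is put into tension and the cast iron into compression, with equal and opposite forces P (no external load).
Equating the net (thermal + elastic) strains gives |α₁ − α₂|·ΔT = P·[1/(A₁E₁) + 1/(A₂E₂)].
|α₁ − α₂|·ΔT = 6.1×10⁻⁶ × 103 = 0.0006283.
1/(A₁E₁) + 1/(A₂E₂) = 1/(2475×194×10³) + 1/(1225×100×10³) = 1.025×10⁻⁸ N⁻¹.
P = 0.0006283 / 1.025×10⁻⁸ = 61320 N = 61.32 kN.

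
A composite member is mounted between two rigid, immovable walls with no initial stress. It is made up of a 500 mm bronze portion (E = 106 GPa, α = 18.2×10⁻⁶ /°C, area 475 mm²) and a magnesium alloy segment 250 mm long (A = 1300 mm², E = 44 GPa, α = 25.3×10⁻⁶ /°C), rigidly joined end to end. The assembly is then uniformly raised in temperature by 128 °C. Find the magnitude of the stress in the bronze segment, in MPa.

σ ≈ 291 MPa (compressive)

Free thermal expansion of the whole bar: Σ αᵢΔT Lᵢ = 18.2×10⁻⁶×128×500 + 25.3×10⁻⁶×128×250 = 1.974 mm.
The rigid supports impose zero overall length change; the single axial force P common to all segments must satisfy P Σ Lᵢ/(AᵢEᵢ) = δ_free.
Σ Lᵢ/(AᵢEᵢ) = 500/(475×106×10³) + 250/(1300×44×10³) = 1.43×10⁻⁵ mm/N.
P = 1.974 / 1.43×10⁻⁵ = 138100 N = 138.1 kN, compressive.
σ_{bronze} = P / A = 138100 / 475 = 290.7 MPa.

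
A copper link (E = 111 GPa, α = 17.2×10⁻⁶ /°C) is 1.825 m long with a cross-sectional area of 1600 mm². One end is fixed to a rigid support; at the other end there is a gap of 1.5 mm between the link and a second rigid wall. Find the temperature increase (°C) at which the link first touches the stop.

ΔT ≈ 47.8 °C

The gap closes when αΔT L = 1.5 mm, since the link is still unstressed at that instant.
So ΔT = g/(αL) = 1.5/(17.2×10⁻⁶ × 1825) = 47.79 °C.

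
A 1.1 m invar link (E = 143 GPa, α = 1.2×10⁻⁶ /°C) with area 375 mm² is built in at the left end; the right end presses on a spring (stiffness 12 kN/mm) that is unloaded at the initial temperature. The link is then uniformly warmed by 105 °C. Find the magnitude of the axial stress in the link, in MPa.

If the spring were absent the link would lengthen by αΔT L = 1.2×10⁻⁶ × 105 × 1100 = 0.1386 mm.
Let P be the compressive force at the spring. The link shortens elastically by PL/(AE) and the spring compresses by P/k; together these equal δ_free.
P [ L/(AE) + 1/k ] = δ_free → P [ 1100/(375×143×10³) + 1/(12×10³) ] = 0.1386.
P = 0.1386 / 0.0001038 = 1335 N.
σ = P/A = 1335/375 = 3.559 MPa.

σ ≈ 3.56 MPa (compressive)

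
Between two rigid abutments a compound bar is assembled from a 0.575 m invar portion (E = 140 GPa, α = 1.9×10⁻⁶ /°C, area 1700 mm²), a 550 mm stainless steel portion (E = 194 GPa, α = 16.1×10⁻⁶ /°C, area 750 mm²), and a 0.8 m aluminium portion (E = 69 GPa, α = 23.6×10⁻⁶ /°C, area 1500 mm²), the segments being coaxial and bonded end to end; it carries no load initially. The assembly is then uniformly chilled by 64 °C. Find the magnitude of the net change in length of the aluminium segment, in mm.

With the walls removed the bar would change length by δ_free = Σ αᵢΔT Lᵢ = 1.9×10⁻⁶×64×575 + 16.1×10⁻⁶×64×550 + 23.6×10⁻⁶×64×800 = 1.845 mm.
The walls prevent any net length change, so an axial force P (same in every segment) develops. Compatibility: P · Σ Lᵢ/(AᵢEᵢ) = δ_free.
The series flexibility is Σ Lᵢ/(AᵢEᵢ) = 575/(1700×140×10³) + 550/(750×194×10³) + 800/(1500×69×10³) = 1.393×10⁻⁵ mm/N.
So P = 1.845 / 1.393×10⁻⁵ = 132.5 kN, tensile.
For the aluminium segment, free thermal change = 23.6×10⁻⁶×64×800 = 1.208 mm and elastic change from P = 132500×800/(1500×69×10³) = 1.024 mm; these oppose, so the net change is 0.184 mm (segment shortens).

|ΔL| ≈ 0.184 mm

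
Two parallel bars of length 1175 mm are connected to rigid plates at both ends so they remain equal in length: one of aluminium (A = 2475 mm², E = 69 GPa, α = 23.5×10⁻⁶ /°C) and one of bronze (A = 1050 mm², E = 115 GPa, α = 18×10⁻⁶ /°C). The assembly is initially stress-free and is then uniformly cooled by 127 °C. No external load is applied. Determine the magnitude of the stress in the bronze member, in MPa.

Both members must finish at the same length. With the larger α, the aluminium tends to over-contract; the plates restrain it, putting the aluminium in tension and the bronze in compression. With no external load the two internal forces are equal and opposite, magnitude P.
Equating the net (thermal + elastic) strains gives |α₁ − α₂|·ΔT = P·[1/(A₁E₁) + 1/(A₂E₂)].
|α₁ − α₂|·ΔT = 5.5×10⁻⁶ × 127 = 0.0006985.
1/(A₁E₁) + 1/(A₂E₂) = 1/(2475×69×10³) + 1/(1050×115×10³) = 1.414×10⁻⁸ N⁻¹.
P = 0.0006985 / 1.414×10⁻⁸ = 49410 N = 49.41 kN.
σ_{bronze} = P/A₂ = 49410/1050 = 47.06 MPa, compressive.

σ ≈ 47.1 MPa (compressive)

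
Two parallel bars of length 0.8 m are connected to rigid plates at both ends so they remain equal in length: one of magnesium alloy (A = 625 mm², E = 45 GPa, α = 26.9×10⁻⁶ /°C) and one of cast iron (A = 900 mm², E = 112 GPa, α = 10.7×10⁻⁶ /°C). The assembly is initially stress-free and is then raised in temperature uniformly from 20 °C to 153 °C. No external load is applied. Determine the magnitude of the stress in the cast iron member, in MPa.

Both members must finish at the same length. With the larger α, the magnesium alloy tends to over-expand; the plates restrain it, putting the magnesium alloy in compression and the cast iron in tension. With no external load the two internal forces are equal and opposite, magnitude P.
Equating the net (thermal + elastic) strains gives |α₁ − α₂|·ΔT = P·[1/(A₁E₁) + 1/(A₂E₂)].
|α₁ − α₂|·ΔT = 16.2×10⁻⁶ × 133 = 0.002155.
1/(A₁E₁) + 1/(A₂E₂) = 1/(625×45×10³) + 1/(900×112×10³) = 4.548×10⁻⁸ N⁻¹.
So P = 0.002155 / 4.548×10⁻⁸ = 47.38 kN.
σ_{cast iron} = P/A₂ = 47380/900 = 52.64 MPa, tensile.

σ ≈ 52.6 MPa (tensile)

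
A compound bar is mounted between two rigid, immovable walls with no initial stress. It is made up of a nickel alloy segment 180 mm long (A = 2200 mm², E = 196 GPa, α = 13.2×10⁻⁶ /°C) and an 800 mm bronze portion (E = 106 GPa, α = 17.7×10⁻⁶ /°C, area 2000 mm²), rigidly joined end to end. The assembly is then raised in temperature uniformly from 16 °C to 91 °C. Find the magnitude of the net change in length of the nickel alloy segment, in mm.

With the walls removed the bar would change length by δ_free = Σ αᵢΔT Lᵢ = 13.2×10⁻⁶×75×180 + 17.7×10⁻⁶×75×800 = 1.24 mm.
The walls prevent any net length change, so an axial force P (same in every segment) develops. Compatibility: P · Σ Lᵢ/(AᵢEᵢ) = δ_free.
Σ Lᵢ/(AᵢEᵢ) = 180/(2200×196×10³) + 800/(2000×106×10³) = 4.191×10⁻⁶ mm/N.
So P = 1.24 / 4.191×10⁻⁶ = 295.9 kN, compressive.
For the nickel alloy segment, free thermal change = 13.2×10⁻⁶×75×180 = 0.1782 mm and elastic change from P = 295900×180/(2200×196×10³) = 0.1235 mm; these oppose, so the net change is 0.0547 mm (segment lengthens).

|ΔL| ≈ 0.0547 mm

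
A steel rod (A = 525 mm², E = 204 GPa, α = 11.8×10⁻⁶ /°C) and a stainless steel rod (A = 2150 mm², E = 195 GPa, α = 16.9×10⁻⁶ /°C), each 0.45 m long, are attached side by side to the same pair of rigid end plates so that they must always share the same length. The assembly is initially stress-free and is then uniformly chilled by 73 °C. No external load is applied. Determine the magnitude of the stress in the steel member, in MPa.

σ ≈ 60.5 MPa (compressive)

Both members must finish at the same length. With the larger α, the stainless steel tends to over-contract; the plates restrain it, putting the stainless steel in tension and the steel in compression. With no external load the two internal forces are equal and opposite, magnitude P.
Setting the final lengths equal and cancelling L: (α₁ − α₂)ΔT = P/(A₁E₁) + P/(A₂E₂).
|α₁ − α₂|·ΔT = 5.1×10⁻⁶ × 73 = 0.0003723.
1/(A₁E₁) + 1/(A₂E₂) = 1/(525×204×10³) + 1/(2150×195×10³) = 1.172×10⁻⁸ N⁻¹.
So P = 0.0003723 / 1.172×10⁻⁸ = 31.76 kN.
σ_{steel} = P/A₁ = 31760/525 = 60.5 MPa, compressive.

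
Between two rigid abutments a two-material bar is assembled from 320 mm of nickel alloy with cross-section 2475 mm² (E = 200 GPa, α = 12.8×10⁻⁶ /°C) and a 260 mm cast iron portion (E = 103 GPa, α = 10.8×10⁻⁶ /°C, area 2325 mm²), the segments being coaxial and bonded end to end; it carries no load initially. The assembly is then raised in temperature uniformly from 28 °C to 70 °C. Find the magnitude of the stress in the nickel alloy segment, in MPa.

If the supports were absent, the total length change would be Σ αᵢΔT Lᵢ = 12.8×10⁻⁶×42×320 + 10.8×10⁻⁶×42×260 = 0.29 mm.
The rigid supports impose zero overall length change; the single axial force P common to all segments must satisfy P Σ Lᵢ/(AᵢEᵢ) = δ_free.
Σ Lᵢ/(AᵢEᵢ) = 320/(2475×200×10³) + 260/(2325×103×10³) = 1.732×10⁻⁶ mm/N.
P = 0.29 / 1.732×10⁻⁶ = 167400 N = 167.4 kN, compressive.
σ_{nickel alloy} = P / A = 167400 / 2475 = 67.64 MPa.

σ ≈ 67.6 MPa (compressive)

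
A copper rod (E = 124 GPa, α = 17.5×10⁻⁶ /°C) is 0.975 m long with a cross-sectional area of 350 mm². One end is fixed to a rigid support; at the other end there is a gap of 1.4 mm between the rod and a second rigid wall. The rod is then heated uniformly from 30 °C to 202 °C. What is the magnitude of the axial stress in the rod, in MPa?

Free thermal elongation = αΔT L = 17.5×10⁻⁶ × 172 × 975 = 2.935 mm.
This exceeds the 1.4 mm gap, so the wall pushes back. The portion of expansion that must be recovered elastically is δ_free − gap = 2.935 − 1.4 = 1.535 mm.
So σ = E(δ_free − g)/L = 124×10³ × 1.535/975 = 195.2 MPa.

σ ≈ 195 MPa (compressive)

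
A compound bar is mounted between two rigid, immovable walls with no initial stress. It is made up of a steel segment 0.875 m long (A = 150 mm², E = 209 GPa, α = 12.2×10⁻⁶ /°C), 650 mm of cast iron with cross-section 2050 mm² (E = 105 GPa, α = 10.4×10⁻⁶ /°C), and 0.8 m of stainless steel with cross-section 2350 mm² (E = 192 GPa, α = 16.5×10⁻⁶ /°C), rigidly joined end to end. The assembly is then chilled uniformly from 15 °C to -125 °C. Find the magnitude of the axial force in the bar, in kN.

P ≈ 131 kN (tensile)

If the supports were absent, the total length change would be Σ αᵢΔT Lᵢ = 12.2×10⁻⁶×140×875 + 10.4×10⁻⁶×140×650 + 16.5×10⁻⁶×140×800 = 4.289 mm.
The rigid supports impose zero overall length change; the single axial force P common to all segments must satisfy P Σ Lᵢ/(AᵢEᵢ) = δ_free.
The series flexibility is Σ Lᵢ/(AᵢEᵢ) = 875/(150×209×10³) + 650/(2050×105×10³) + 800/(2350×192×10³) = 3.27×10⁻⁵ mm/N.
Hence P = δ_free / Σ(L/AE) = 4.289/3.27×10⁻⁵ = 131.1 kN (tensile).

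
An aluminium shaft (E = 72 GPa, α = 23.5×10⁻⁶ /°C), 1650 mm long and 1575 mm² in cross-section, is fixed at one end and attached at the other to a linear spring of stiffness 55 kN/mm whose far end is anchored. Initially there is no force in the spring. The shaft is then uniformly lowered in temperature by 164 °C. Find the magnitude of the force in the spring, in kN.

P ≈ 194 kN

Free thermal contraction: δ_free = αΔT L = 23.5×10⁻⁶ × 164 × 1650 = 6.359 mm.
With a force P in the spring, the elastic change of the shaft is PL/(AE) and that of the spring is P/k; compatibility requires their sum to equal δ_free.
So P = δ_free / [L/(AE) + 1/k] = 6.359 / [ 1650/(1575×72×10³) + 1/(55×10³) ].
P = 6.359 / 3.273×10⁻⁵ = 194300 N.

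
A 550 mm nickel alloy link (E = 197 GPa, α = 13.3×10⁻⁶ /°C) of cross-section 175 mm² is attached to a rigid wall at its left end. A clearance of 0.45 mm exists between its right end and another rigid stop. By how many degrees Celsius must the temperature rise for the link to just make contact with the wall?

ΔT ≈ 61.5 °C

Contact occurs when the free expansion equals the gap: αΔT L = 0.45 mm.
So ΔT = g/(αL) = 0.45/(13.3×10⁻⁶ × 550) = 61.52 °C.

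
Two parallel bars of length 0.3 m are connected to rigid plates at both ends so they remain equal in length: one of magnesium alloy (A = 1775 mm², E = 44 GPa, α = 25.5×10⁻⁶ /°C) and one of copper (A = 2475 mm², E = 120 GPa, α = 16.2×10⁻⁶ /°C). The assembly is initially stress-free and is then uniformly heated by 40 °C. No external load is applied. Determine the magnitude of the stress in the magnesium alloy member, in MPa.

σ ≈ 13 MPa (compressive)

Both members must finish at the same length. With the larger α, the magnesium alloy tends to over-expand; the plates restrain it, putting the magnesium alloy in compression and the copper in tension. With no external load the two internal forces are equal and opposite, magnitude P.
Equating the net (thermal + elastic) strains gives |α₁ − α₂|·ΔT = P·[1/(A₁E₁) + 1/(A₂E₂)].
|α₁ − α₂|·ΔT = 9.3×10⁻⁶ × 40 = 0.000372.
1/(A₁E₁) + 1/(A₂E₂) = 1/(1775×44×10³) + 1/(2475×120×10³) = 1.617×10⁻⁸ N⁻¹.
P = 0.000372 / 1.617×10⁻⁸ = 23000 N = 23 kN.
σ_{magnesium alloy} = P/A₁ = 23000/1775 = 12.96 MPa, compressive.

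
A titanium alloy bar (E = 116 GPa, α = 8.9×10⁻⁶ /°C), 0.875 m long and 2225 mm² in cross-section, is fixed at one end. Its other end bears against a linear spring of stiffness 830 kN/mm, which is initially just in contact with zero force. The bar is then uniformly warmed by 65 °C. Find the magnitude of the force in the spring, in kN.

P ≈ 110 kN

Free thermal expansion: δ_free = αΔT L = 8.9×10⁻⁶ × 65 × 875 = 0.5062 mm.
Let P be the compressive force at the spring. The bar shortens elastically by PL/(AE) and the spring compresses by P/k; together these equal δ_free.
So P = δ_free / [L/(AE) + 1/k] = 0.5062 / [ 875/(2225×116×10³) + 1/(830×10³) ].
P = 0.5062 / 4.595×10⁻⁶ = 110200 N.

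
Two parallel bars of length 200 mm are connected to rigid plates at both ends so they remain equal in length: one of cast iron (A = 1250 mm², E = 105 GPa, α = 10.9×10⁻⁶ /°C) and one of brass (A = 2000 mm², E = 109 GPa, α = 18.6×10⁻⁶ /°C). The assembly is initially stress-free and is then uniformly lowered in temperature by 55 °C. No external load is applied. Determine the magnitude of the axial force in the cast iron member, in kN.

Equilibrium of a rigid end plate with no external load gives equal and opposite internal forces ±P in the two members. Since α_{brass} > α_{cast iron}, cooling drives the brass into tension and the cast iron into compression.
Setting the final lengths equal and cancelling L: (α₁ − α₂)ΔT = P/(A₁E₁) + P/(A₂E₂).
|α₁ − α₂|·ΔT = 7.7×10⁻⁶ × 55 = 0.0004235.
1/(A₁E₁) + 1/(A₂E₂) = 1/(1250×105×10³) + 1/(2000×109×10³) = 1.221×10⁻⁸ N⁻¹.
P = 0.0004235 / 1.221×10⁻⁸ = 34700 N = 34.7 kN.

P ≈ 34.7 kN (compressive in the cast iron)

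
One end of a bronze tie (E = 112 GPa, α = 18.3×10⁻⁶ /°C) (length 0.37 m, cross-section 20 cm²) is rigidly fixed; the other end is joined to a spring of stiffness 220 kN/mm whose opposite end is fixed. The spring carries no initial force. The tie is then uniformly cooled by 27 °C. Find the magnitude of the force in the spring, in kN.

Free thermal contraction: δ_free = αΔT L = 18.3×10⁻⁶ × 27 × 370 = 0.1828 mm.
With a force P in the spring, the elastic change of the tie is PL/(AE) and that of the spring is P/k; compatibility requires their sum to equal δ_free.
So P = δ_free / [L/(AE) + 1/k] = 0.1828 / [ 370/(2000×112×10³) + 1/(220×10³) ].
P = 0.1828 / 6.197×10⁻⁶ = 29500 N.

P ≈ 29.5 kN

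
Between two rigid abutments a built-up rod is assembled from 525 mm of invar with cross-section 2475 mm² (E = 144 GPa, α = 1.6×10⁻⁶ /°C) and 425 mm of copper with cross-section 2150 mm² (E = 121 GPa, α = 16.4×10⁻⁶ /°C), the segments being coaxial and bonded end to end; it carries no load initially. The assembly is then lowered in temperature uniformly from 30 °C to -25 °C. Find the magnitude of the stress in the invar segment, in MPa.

With the walls removed the bar would change length by δ_free = Σ αᵢΔT Lᵢ = 1.6×10⁻⁶×55×525 + 16.4×10⁻⁶×55×425 = 0.4295 mm.
Since the ends are fixed, an axial force P builds up, equal in every segment, with P · Σ Lᵢ/(AᵢEᵢ) = δ_free.
The series flexibility is Σ Lᵢ/(AᵢEᵢ) = 525/(2475×144×10³) + 425/(2150×121×10³) = 3.107×10⁻⁶ mm/N.
P = 0.4295 / 3.107×10⁻⁶ = 138300 N = 138.3 kN, tensile.
σ_{invar} = P / A = 138300 / 2475 = 55.86 MPa.

σ ≈ 55.9 MPa (tensile)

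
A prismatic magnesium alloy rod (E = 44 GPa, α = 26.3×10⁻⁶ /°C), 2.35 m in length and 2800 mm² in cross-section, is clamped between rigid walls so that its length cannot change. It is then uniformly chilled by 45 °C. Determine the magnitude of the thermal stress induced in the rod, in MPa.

With length fixed, the mechanical strain must cancel the thermal strain αΔT = 26.3×10⁻⁶ × 45 = 1183.5×10⁻⁶.
σ = EαΔT = 44×10³ × 26.3×10⁻⁶ × 45 = 52.07 MPa (tensile; the rod is trying to contract).

σ ≈ 52.1 MPa (tensile)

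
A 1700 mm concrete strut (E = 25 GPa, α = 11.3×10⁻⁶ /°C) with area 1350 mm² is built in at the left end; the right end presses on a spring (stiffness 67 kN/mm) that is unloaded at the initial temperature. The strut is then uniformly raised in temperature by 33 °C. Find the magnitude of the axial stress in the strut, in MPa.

σ ≈ 7.19 MPa (compressive)

The unrestrained thermal change is αΔT L = 11.3×10⁻⁶ × 33 × 1700 = 0.6339 mm.
Let P be the compressive force at the spring. The strut shortens elastically by PL/(AE) and the spring compresses by P/k; together these equal δ_free.
P [ L/(AE) + 1/k ] = δ_free → P [ 1700/(1350×25×10³) + 1/(67×10³) ] = 0.6339.
P = 0.6339 / 6.53×10⁻⁵ = 9709 N.
σ = P/A = 9709/1350 = 7.192 MPa.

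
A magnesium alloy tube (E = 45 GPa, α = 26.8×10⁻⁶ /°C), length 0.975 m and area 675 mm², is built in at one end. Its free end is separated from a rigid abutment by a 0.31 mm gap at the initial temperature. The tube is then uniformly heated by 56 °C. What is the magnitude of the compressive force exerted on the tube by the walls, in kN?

Free thermal elongation = αΔT L = 26.8×10⁻⁶ × 56 × 975 = 1.463 mm.
After closing the 0.31 mm clearance, 1.463 − 0.31 = 1.153 mm of expansion remains to be suppressed by the wall.
Compatibility: PL/(AE) = 1.153 mm, so σ = P/A = E × (1.153/975) = 53.23 MPa.
Force on the wall = σA = 53.23 × 675 mm² = 35.93 kN.

P ≈ 35.9 kN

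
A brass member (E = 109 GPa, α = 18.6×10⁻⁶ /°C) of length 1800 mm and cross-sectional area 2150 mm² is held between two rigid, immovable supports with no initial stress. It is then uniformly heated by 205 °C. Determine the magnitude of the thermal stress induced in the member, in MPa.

Because both ends are immovable the net strain is zero, and the suppressed thermal strain is αΔT = 18.6×10⁻⁶ × 205 = 3813×10⁻⁶.
Hence σ = E·αΔT = 109×10³ × 3813×10⁻⁶ = 415.6 MPa, compressive.

σ ≈ 416 MPa (compressive)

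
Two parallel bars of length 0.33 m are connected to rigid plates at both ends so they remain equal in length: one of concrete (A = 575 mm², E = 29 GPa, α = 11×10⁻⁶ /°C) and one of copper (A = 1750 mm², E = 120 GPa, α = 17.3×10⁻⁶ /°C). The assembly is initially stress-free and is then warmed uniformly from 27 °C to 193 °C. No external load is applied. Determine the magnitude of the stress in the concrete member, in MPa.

σ ≈ 28.1 MPa (tensile)

The copper has the larger α, so on heating it would change length more than the concrete if both were free. The rigid plates force a common final length, so the copper is put into compression and the concrete into tension, with equal and opposite forces P (no external load).
Compatibility of the two members (thermal + elastic change equal): (α₁ − α₂)ΔT = P·[1/(A₁E₁) + 1/(A₂E₂)].
|α₁ − α₂|·ΔT = 6.3×10⁻⁶ × 166 = 0.001046.
1/(A₁E₁) + 1/(A₂E₂) = 1/(575×29×10³) + 1/(1750×120×10³) = 6.473×10⁻⁸ N⁻¹.
So P = 0.001046 / 6.473×10⁻⁸ = 16.16 kN.
σ_{concrete} = P/A₁ = 16160/575 = 28.1 MPa, tensile.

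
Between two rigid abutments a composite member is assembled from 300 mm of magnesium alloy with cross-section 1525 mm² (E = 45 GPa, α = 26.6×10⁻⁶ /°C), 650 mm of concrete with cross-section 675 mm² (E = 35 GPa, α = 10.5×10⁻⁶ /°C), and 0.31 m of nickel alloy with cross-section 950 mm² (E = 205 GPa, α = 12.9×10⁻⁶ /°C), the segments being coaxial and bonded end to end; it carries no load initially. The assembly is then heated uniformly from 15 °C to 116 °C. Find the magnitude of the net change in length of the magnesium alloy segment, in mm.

|ΔL| ≈ 0.558 mm

If the supports were absent, the total length change would be Σ αᵢΔT Lᵢ = 26.6×10⁻⁶×101×300 + 10.5×10⁻⁶×101×650 + 12.9×10⁻⁶×101×310 = 1.899 mm.
The walls prevent any net length change, so an axial force P (same in every segment) develops. Compatibility: P · Σ Lᵢ/(AᵢEᵢ) = δ_free.
Σ Lᵢ/(AᵢEᵢ) = 300/(1525×45×10³) + 650/(675×35×10³) + 310/(950×205×10³) = 3.348×10⁻⁵ mm/N.
P = 1.899 / 3.348×10⁻⁵ = 56730 N = 56.73 kN, compressive.
For the magnesium alloy segment, free thermal change = 26.6×10⁻⁶×101×300 = 0.806 mm and elastic change from P = 56730×300/(1525×45×10³) = 0.248 mm; these oppose, so the net change is 0.558 mm (segment lengthens).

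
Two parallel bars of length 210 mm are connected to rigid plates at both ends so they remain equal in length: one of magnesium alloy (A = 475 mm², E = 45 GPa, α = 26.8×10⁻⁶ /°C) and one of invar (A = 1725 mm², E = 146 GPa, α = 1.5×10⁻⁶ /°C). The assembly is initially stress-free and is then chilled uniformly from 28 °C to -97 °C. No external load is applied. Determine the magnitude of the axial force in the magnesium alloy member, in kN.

P ≈ 62.3 kN (tensile in the magnesium alloy)

Both members must finish at the same length. With the larger α, the magnesium alloy tends to over-contract; the plates restrain it, putting the magnesium alloy in tension and the invar in compression. With no external load the two internal forces are equal and opposite, magnitude P.
Equating the net (thermal + elastic) strains gives |α₁ − α₂|·ΔT = P·[1/(A₁E₁) + 1/(A₂E₂)].
|α₁ − α₂|·ΔT = 25.3×10⁻⁶ × 125 = 0.003162.
1/(A₁E₁) + 1/(A₂E₂) = 1/(475×45×10³) + 1/(1725×146×10³) = 5.075×10⁻⁸ N⁻¹.
P = 0.003162 / 5.075×10⁻⁸ = 62310 N = 62.31 kN.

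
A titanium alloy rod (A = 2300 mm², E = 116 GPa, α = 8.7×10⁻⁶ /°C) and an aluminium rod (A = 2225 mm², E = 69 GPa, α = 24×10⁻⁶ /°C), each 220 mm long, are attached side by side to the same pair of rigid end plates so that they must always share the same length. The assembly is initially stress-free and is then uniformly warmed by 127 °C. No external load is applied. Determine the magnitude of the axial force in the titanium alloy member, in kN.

Equilibrium of a rigid end plate with no external load gives equal and opposite internal forces ±P in the two members. Since α_{aluminium} > α_{titanium alloy}, heating drives the aluminium into compression and the titanium alloy into tension.
Setting the final lengths equal and cancelling L: (α₁ − α₂)ΔT = P/(A₁E₁) + P/(A₂E₂).
|α₁ − α₂|·ΔT = 15.3×10⁻⁶ × 127 = 0.001943.
1/(A₁E₁) + 1/(A₂E₂) = 1/(2300×116×10³) + 1/(2225×69×10³) = 1.026×10⁻⁸ N⁻¹.
P = 0.001943 / 1.026×10⁻⁸ = 189400 N = 189.4 kN.

P ≈ 189 kN (tensile in the titanium alloy)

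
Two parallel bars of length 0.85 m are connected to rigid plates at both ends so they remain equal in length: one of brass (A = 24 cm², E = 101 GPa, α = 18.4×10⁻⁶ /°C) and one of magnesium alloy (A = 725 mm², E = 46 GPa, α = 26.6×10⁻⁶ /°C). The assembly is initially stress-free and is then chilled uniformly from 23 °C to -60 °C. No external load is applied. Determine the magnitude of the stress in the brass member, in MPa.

Equilibrium of a rigid end plate with no external load gives equal and opposite internal forces ±P in the two members. Since α_{magnesium alloy} > α_{brass}, cooling drives the magnesium alloy into tension and the brass into compression.
Compatibility of the two members (thermal + elastic change equal): (α₁ − α₂)ΔT = P·[1/(A₁E₁) + 1/(A₂E₂)].
|α₁ − α₂|·ΔT = 8.2×10⁻⁶ × 83 = 0.0006806.
1/(A₁E₁) + 1/(A₂E₂) = 1/(2400×101×10³) + 1/(725×46×10³) = 3.411×10⁻⁸ N⁻¹.
P = 0.0006806 / 3.411×10⁻⁸ = 19950 N = 19.95 kN.
σ_{brass} = P/A₁ = 19950/2400 = 8.314 MPa, compressive.

σ ≈ 8.31 MPa (compressive)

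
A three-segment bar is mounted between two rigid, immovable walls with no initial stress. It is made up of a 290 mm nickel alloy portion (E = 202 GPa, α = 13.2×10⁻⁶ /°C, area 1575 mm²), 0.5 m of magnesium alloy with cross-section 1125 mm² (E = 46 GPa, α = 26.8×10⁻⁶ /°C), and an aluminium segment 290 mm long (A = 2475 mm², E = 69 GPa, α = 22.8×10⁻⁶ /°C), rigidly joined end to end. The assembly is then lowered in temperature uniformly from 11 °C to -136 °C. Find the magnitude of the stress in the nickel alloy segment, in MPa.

σ ≈ 181 MPa (tensile)

Free thermal contraction of the whole bar: Σ αᵢΔT Lᵢ = 13.2×10⁻⁶×147×290 + 26.8×10⁻⁶×147×500 + 22.8×10⁻⁶×147×290 = 3.504 mm.
Since the ends are fixed, an axial force P builds up, equal in every segment, with P · Σ Lᵢ/(AᵢEᵢ) = δ_free.
The series flexibility is Σ Lᵢ/(AᵢEᵢ) = 290/(1575×202×10³) + 500/(1125×46×10³) + 290/(2475×69×10³) = 1.227×10⁻⁵ mm/N.
Hence P = δ_free / Σ(L/AE) = 3.504/1.227×10⁻⁵ = 285.6 kN (tensile).
σ_{nickel alloy} = P / A = 285600 / 1575 = 181.3 MPa.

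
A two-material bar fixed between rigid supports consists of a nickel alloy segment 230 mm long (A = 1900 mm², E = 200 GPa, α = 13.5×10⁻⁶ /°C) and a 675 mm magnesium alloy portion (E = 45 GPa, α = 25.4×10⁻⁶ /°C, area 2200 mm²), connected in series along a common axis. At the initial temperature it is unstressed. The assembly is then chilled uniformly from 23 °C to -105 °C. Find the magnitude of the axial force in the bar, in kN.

If the supports were absent, the total length change would be Σ αᵢΔT Lᵢ = 13.5×10⁻⁶×128×230 + 25.4×10⁻⁶×128×675 = 2.592 mm.
The rigid supports impose zero overall length change; the single axial force P common to all segments must satisfy P Σ Lᵢ/(AᵢEᵢ) = δ_free.
The series flexibility is Σ Lᵢ/(AᵢEᵢ) = 230/(1900×200×10³) + 675/(2200×45×10³) = 7.423×10⁻⁶ mm/N.
P = 2.592 / 7.423×10⁻⁶ = 349200 N = 349.2 kN, tensile.

P ≈ 349 kN (tensile)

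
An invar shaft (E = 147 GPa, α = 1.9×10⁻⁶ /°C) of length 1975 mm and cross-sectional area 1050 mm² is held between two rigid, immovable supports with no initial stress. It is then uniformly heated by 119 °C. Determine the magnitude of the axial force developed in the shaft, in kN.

P ≈ 34.9 kN (compressive)

The ends cannot move, so σ = EαΔT = 147×10³ × 1.9×10⁻⁶ × 119 = 33.24 MPa.
Axial force P = σA = 33.24 × 1050 = 34900 N = 34.9 kN, compressive.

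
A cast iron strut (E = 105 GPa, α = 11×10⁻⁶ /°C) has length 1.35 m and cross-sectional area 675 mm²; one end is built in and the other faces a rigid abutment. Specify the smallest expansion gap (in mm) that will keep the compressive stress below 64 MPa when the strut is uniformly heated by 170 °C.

g ≈ 1.7 mm

Free expansion if unrestrained: δ_free = αΔT L = 11×10⁻⁶ × 170 × 1350 = 2.524 mm.
A stress of 64 MPa corresponds to the wall pushing the strut back by σL/E = 64×1350/(105×10³) = 0.8229 mm.
The gap must absorb the remainder: g_min = 2.524 − 0.8229 = 1.702 mm.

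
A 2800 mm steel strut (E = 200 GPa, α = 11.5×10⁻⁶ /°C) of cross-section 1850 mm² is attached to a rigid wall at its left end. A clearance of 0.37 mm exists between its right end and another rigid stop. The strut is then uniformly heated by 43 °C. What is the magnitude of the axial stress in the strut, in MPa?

σ ≈ 72.5 MPa (compressive)

If the wall were absent the strut would grow by αΔT L = 11.5×10⁻⁶ × 43 × 2800 = 1.385 mm.
After closing the 0.37 mm clearance, 1.385 − 0.37 = 1.015 mm of expansion remains to be suppressed by the wall.
So σ = E(δ_free − g)/L = 200×10³ × 1.015/2800 = 72.47 MPa.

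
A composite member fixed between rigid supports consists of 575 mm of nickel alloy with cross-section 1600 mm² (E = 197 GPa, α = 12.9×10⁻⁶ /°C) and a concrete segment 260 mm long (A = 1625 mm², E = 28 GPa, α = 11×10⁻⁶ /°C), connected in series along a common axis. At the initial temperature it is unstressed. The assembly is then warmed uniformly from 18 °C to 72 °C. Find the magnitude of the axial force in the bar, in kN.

P ≈ 73.6 kN (compressive)

With the walls removed the bar would change length by δ_free = Σ αᵢΔT Lᵢ = 12.9×10⁻⁶×54×575 + 11×10⁻⁶×54×260 = 0.555 mm.
The walls prevent any net length change, so an axial force P (same in every segment) develops. Compatibility: P · Σ Lᵢ/(AᵢEᵢ) = δ_free.
The series flexibility is Σ Lᵢ/(AᵢEᵢ) = 575/(1600×197×10³) + 260/(1625×28×10³) = 7.539×10⁻⁶ mm/N.
P = 0.555 / 7.539×10⁻⁶ = 73620 N = 73.62 kN, compressive.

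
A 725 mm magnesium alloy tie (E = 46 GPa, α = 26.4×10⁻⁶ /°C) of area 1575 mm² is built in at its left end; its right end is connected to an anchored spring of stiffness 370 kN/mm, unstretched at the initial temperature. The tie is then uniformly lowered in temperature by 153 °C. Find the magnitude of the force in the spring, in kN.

P ≈ 230 kN

If the spring were absent the tie would shorten by αΔT L = 26.4×10⁻⁶ × 153 × 725 = 2.928 mm.
With a force P in the spring, the elastic change of the tie is PL/(AE) and that of the spring is P/k; compatibility requires their sum to equal δ_free.
P [ L/(AE) + 1/k ] = δ_free → P [ 725/(1575×46×10³) + 1/(370×10³) ] = 2.928.
P = 2.928 / 1.271×10⁻⁵ = 230400 N.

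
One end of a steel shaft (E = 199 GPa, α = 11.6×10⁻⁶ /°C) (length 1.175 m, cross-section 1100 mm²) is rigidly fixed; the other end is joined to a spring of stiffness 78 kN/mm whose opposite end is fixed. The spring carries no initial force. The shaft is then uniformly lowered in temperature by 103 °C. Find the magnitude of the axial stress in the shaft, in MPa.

σ ≈ 70.2 MPa (tensile)

Free thermal contraction: δ_free = αΔT L = 11.6×10⁻⁶ × 103 × 1175 = 1.404 mm.
Let P be the tensile force in the spring. The shaft extends elastically by PL/(AE) and the spring stretches by P/k; together these equal δ_free.
So P = δ_free / [L/(AE) + 1/k] = 1.404 / [ 1175/(1100×199×10³) + 1/(78×10³) ].
P = 1.404 / 1.819×10⁻⁵ = 77190 N.
σ = P/A = 77190/1100 = 70.17 MPa.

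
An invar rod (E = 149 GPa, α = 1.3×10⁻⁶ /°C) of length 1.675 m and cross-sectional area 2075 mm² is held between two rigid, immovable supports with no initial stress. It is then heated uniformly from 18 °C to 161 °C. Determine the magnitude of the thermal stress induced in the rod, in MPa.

Because both ends are immovable the net strain is zero, and the suppressed thermal strain is αΔT = 1.3×10⁻⁶ × 143 = 185.9×10⁻⁶.
Hence σ = E·αΔT = 149×10³ × 185.9×10⁻⁶ = 27.7 MPa, compressive.

σ ≈ 27.7 MPa (compressive)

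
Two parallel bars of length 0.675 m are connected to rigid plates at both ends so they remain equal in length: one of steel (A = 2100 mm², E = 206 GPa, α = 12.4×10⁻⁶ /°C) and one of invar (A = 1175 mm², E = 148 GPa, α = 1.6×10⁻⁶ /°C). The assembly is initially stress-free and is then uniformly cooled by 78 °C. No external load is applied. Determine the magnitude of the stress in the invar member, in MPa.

σ ≈ 88.9 MPa (compressive)

The steel has the larger α, so on cooling it would change length more than the invar if both were free. The rigid plates force a common final length, so the steel is put into tension and the invar into compression, with equal and opposite forces P (no external load).
Compatibility of the two members (thermal + elastic change equal): (α₁ − α₂)ΔT = P·[1/(A₁E₁) + 1/(A₂E₂)].
|α₁ − α₂|·ΔT = 10.8×10⁻⁶ × 78 = 0.0008424.
1/(A₁E₁) + 1/(A₂E₂) = 1/(2100×206×10³) + 1/(1175×148×10³) = 8.062×10⁻⁹ N⁻¹.
P = 0.0008424 / 8.062×10⁻⁹ = 104500 N = 104.5 kN.
σ_{invar} = P/A₂ = 104500/1175 = 88.93 MPa, compressive.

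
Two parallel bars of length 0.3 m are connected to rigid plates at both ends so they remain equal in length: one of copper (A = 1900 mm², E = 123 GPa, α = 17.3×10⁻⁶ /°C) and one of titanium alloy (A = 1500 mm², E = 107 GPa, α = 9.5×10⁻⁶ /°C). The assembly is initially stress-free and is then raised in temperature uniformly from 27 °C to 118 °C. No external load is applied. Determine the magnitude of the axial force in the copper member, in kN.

P ≈ 67.5 kN (compressive in the copper)

The copper has the larger α, so on heating it would change length more than the titanium alloy if both were free. The rigid plates force a common final length, so the copper is put into compression and the titanium alloy into tension, with equal and opposite forces P (no external load).
Setting the final lengths equal and cancelling L: (α₁ − α₂)ΔT = P/(A₁E₁) + P/(A₂E₂).
|α₁ − α₂|·ΔT = 7.8×10⁻⁶ × 91 = 0.0007098.
1/(A₁E₁) + 1/(A₂E₂) = 1/(1900×123×10³) + 1/(1500×107×10³) = 1.051×10⁻⁸ N⁻¹.
P = 0.0007098 / 1.051×10⁻⁸ = 67540 N = 67.54 kN.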